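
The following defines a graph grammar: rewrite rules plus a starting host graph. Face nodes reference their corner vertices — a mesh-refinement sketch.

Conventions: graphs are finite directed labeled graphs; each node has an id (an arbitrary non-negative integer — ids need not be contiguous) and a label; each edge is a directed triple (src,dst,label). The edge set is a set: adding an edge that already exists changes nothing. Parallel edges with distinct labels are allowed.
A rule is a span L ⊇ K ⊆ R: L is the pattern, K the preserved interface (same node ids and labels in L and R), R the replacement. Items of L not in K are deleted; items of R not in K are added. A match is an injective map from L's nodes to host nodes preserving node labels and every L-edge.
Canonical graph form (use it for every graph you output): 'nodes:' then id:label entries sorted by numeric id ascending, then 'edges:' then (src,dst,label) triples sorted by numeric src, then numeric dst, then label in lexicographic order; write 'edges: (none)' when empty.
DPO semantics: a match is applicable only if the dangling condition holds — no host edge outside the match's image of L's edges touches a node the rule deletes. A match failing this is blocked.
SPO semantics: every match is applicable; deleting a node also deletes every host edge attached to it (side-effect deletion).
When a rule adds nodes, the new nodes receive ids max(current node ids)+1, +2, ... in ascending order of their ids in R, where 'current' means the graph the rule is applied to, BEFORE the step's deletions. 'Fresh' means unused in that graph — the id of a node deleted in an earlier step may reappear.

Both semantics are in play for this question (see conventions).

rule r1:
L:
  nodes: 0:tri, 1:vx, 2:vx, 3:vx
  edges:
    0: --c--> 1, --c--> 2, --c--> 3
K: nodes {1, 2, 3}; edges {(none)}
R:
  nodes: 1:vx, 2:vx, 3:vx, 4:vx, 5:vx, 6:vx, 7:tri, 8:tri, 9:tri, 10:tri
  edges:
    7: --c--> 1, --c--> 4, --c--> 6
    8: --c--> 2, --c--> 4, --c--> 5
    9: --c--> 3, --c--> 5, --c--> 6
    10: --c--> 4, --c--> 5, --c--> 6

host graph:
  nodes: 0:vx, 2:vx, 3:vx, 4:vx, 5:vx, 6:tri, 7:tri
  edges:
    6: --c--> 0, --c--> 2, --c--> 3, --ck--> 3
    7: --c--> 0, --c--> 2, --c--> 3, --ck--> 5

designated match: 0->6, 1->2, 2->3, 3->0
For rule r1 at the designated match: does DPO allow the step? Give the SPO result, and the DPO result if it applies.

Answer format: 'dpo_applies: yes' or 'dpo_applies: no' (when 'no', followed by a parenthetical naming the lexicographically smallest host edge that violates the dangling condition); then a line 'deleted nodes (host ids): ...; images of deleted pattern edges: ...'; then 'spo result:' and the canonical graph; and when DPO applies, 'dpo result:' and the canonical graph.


dpo_applies: no
(the rule deletes node 6, which keeps host edge (6,3,ck) outside the match image — the dangling condition fails, DPO blocks; SPO proceeds and side-deletes such edges)
deleted nodes (host ids): 6; images of deleted pattern edges: (6,0,c); (6,2,c); (6,3,c)
spo result:
nodes: 0:vx, 2:vx, 3:vx, 4:vx, 5:vx, 7:tri, 8:vx, 9:vx, 10:vx, 11:tri, 12:tri, 13:tri, 14:tri
edges: (7,0,c); (7,2,c); (7,3,c); (7,5,ck); (11,2,c); (11,8,c); (11,10,c); (12,3,c); (12,8,c); (12,9,c); (13,0,c); (13,9,c); (13,10,c); (14,8,c); (14,9,c); (14,10,c)


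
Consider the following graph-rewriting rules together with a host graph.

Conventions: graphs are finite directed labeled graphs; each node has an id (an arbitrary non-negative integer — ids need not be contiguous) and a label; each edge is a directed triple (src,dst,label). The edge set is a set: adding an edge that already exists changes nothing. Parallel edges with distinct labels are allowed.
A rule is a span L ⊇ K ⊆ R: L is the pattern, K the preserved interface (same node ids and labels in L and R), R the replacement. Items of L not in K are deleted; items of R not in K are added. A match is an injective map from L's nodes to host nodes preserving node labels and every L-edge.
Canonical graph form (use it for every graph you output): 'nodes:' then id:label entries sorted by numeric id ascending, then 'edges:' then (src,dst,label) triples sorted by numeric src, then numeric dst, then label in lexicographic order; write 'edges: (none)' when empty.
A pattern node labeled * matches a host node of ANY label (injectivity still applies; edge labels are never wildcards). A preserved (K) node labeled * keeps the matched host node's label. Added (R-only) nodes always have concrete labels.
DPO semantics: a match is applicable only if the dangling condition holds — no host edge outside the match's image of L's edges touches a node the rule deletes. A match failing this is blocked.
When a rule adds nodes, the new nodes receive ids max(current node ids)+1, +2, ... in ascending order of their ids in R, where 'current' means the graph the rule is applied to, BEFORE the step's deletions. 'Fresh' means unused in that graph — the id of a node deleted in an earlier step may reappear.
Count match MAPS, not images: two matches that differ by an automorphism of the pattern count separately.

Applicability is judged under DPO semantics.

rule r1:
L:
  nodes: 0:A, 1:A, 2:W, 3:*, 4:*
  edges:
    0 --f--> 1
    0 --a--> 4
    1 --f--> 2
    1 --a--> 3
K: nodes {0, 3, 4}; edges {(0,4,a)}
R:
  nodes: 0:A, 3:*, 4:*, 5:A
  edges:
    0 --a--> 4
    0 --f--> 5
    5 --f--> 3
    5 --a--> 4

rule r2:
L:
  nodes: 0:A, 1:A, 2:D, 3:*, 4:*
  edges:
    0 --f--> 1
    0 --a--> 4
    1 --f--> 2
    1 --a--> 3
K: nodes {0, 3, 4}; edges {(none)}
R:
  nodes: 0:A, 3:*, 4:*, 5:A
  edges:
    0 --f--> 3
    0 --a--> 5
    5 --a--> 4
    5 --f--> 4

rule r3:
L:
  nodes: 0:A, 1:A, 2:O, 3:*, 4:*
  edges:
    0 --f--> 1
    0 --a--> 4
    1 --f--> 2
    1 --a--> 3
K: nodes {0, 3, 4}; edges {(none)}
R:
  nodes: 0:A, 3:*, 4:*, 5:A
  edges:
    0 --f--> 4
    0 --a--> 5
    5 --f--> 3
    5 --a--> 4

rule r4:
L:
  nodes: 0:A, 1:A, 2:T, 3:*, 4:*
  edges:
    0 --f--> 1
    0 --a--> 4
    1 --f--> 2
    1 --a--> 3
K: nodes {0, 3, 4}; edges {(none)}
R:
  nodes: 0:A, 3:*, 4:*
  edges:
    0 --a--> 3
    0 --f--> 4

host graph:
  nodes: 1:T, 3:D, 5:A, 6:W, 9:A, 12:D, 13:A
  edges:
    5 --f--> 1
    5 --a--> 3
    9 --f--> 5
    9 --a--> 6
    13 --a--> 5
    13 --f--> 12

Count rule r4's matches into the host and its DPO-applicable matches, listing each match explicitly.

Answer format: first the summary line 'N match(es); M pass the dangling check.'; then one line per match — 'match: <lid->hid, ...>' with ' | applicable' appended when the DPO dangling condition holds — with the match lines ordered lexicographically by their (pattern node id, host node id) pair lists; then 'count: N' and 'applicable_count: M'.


1 match(es); 0 pass the dangling check.
match: 0->9, 1->5, 2->1, 3->3, 4->6
count: 1
applicable_count: 0


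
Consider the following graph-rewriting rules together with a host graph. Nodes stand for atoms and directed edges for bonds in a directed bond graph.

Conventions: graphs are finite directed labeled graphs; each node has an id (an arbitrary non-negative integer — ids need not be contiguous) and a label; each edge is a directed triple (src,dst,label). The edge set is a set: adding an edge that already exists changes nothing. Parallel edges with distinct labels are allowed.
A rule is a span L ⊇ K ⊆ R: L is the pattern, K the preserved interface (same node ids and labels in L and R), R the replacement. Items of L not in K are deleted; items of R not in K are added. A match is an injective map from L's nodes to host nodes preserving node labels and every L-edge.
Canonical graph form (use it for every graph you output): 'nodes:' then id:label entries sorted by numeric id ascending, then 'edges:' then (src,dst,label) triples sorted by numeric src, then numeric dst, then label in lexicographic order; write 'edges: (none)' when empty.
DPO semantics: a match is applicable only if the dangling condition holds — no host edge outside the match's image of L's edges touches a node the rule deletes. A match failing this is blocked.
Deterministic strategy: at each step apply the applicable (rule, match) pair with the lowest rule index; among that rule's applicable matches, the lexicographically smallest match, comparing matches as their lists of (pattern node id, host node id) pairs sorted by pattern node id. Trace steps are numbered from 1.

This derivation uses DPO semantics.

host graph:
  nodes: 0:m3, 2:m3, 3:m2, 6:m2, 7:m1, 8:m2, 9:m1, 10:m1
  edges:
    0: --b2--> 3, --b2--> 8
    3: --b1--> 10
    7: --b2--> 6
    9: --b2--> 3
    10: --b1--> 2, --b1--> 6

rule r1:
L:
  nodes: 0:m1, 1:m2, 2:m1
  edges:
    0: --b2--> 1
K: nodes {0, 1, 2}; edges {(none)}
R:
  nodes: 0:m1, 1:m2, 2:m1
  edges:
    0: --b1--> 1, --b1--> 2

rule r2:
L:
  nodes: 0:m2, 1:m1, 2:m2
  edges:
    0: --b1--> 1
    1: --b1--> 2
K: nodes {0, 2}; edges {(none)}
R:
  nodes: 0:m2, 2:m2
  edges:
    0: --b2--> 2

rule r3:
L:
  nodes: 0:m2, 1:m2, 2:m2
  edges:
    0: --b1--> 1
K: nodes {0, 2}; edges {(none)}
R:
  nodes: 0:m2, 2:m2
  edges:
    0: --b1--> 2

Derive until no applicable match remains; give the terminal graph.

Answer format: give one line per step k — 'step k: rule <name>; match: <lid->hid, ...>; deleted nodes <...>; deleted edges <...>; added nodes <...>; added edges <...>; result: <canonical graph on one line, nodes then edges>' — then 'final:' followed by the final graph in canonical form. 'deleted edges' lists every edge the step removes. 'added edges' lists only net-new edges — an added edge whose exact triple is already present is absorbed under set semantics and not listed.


step 1: rule r1; match: 0->7, 1->6, 2->9; deleted nodes (none); deleted edges (7,6,b2); added nodes (none); added edges (7,6,b1); (7,9,b1); result: nodes: 0:m3, 2:m3, 3:m2, 6:m2, 7:m1, 8:m2, 9:m1, 10:m1 edges: (0,3,b2); (0,8,b2); (3,10,b1); (7,6,b1); (7,9,b1); (9,3,b2); (10,2,b1); (10,6,b1)
step 2: rule r1; match: 0->9, 1->3, 2->7; deleted nodes (none); deleted edges (9,3,b2); added nodes (none); added edges (9,3,b1); (9,7,b1); result: nodes: 0:m3, 2:m3, 3:m2, 6:m2, 7:m1, 8:m2, 9:m1, 10:m1 edges: (0,3,b2); (0,8,b2); (3,10,b1); (7,6,b1); (7,9,b1); (9,3,b1); (9,7,b1); (10,2,b1); (10,6,b1)
final:
nodes: 0:m3, 2:m3, 3:m2, 6:m2, 7:m1, 8:m2, 9:m1, 10:m1
edges: (0,3,b2); (0,8,b2); (3,10,b1); (7,6,b1); (7,9,b1); (9,3,b1); (9,7,b1); (10,2,b1); (10,6,b1)


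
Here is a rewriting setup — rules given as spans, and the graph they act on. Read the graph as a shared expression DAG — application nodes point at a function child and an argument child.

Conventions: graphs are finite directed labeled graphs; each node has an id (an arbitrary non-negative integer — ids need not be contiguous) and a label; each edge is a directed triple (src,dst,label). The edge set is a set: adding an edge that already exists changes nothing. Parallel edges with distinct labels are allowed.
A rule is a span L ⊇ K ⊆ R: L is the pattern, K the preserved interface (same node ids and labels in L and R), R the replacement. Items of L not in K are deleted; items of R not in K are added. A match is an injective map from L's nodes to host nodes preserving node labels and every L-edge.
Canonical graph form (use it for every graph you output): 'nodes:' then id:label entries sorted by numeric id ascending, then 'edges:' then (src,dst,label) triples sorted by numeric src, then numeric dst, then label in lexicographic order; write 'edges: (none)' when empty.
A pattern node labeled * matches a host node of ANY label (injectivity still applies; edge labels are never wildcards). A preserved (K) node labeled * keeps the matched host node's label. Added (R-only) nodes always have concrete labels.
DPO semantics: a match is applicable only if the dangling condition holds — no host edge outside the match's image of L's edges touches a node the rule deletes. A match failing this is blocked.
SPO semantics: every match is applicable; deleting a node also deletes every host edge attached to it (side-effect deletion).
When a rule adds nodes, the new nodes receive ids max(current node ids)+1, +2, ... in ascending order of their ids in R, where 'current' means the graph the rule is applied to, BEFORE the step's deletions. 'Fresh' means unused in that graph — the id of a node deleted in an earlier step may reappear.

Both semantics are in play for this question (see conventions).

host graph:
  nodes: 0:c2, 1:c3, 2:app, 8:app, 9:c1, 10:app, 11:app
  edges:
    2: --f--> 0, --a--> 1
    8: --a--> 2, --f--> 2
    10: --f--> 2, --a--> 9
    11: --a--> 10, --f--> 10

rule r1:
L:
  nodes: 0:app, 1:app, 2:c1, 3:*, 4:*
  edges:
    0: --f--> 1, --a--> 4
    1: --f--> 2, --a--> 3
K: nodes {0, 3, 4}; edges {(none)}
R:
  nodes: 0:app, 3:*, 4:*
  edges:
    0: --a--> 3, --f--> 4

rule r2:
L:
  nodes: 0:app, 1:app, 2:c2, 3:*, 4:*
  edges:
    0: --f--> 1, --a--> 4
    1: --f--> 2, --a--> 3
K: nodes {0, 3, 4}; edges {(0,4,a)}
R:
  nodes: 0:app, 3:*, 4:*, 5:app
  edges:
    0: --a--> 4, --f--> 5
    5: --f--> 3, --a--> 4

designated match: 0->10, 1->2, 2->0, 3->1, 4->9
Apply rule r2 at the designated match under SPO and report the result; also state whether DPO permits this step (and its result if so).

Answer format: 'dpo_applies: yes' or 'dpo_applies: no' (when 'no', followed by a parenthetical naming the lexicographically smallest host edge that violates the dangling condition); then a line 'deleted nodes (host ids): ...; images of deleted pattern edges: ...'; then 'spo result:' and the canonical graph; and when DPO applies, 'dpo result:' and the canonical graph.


dpo_applies: no
(the rule deletes node 2, which keeps host edge (8,2,a) outside the match image — the dangling condition fails, DPO blocks; SPO proceeds and side-deletes such edges)
deleted nodes (host ids): 0, 2; images of deleted pattern edges: (2,0,f); (2,1,a); (10,2,f)
spo result:
nodes: 1:c3, 8:app, 9:c1, 10:app, 11:app, 12:app
edges: (10,9,a); (10,12,f); (11,10,a); (11,10,f); (12,1,f); (12,9,a)


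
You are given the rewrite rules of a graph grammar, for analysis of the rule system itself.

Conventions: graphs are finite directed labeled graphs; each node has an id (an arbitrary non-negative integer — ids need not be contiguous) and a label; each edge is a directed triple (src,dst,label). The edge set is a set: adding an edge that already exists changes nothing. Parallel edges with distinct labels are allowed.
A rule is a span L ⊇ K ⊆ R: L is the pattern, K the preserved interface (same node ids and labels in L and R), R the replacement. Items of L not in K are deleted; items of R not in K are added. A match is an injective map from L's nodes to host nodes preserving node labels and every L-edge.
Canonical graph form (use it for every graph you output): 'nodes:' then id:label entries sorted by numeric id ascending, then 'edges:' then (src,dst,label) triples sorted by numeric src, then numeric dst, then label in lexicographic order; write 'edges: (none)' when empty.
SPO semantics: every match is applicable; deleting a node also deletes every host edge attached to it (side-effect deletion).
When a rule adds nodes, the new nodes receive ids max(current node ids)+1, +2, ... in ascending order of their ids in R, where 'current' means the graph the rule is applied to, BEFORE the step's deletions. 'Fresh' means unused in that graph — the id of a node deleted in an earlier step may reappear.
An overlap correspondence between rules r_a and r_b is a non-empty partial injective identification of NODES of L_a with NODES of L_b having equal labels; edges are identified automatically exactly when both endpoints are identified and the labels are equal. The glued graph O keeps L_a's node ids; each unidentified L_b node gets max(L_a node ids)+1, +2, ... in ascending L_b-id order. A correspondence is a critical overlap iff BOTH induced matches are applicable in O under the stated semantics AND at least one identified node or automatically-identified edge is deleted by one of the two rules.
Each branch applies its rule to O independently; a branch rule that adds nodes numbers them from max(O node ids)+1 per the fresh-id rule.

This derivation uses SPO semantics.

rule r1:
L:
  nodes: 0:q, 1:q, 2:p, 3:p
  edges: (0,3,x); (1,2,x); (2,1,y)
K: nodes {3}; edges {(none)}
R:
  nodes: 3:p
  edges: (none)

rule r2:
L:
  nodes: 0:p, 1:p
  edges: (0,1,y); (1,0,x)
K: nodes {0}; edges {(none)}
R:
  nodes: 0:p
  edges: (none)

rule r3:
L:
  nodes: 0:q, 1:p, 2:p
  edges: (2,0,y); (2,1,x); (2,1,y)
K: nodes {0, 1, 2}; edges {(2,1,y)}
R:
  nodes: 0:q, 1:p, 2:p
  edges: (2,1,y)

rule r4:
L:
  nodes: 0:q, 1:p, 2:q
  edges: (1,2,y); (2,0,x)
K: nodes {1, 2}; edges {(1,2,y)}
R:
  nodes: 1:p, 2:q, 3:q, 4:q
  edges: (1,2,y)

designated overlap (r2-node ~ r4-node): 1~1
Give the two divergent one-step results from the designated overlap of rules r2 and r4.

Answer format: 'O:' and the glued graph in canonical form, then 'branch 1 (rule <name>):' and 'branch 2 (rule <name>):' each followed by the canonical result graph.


O:
nodes: 0:p, 1:p, 2:q, 3:q
edges: (0,1,y); (1,0,x); (1,3,y); (3,2,x)
branch 1 (rule r2):
nodes: 0:p, 2:q, 3:q
edges: (3,2,x)
branch 2 (rule r4):
nodes: 0:p, 1:p, 3:q, 4:q, 5:q
edges: (0,1,y); (1,0,x); (1,3,y)


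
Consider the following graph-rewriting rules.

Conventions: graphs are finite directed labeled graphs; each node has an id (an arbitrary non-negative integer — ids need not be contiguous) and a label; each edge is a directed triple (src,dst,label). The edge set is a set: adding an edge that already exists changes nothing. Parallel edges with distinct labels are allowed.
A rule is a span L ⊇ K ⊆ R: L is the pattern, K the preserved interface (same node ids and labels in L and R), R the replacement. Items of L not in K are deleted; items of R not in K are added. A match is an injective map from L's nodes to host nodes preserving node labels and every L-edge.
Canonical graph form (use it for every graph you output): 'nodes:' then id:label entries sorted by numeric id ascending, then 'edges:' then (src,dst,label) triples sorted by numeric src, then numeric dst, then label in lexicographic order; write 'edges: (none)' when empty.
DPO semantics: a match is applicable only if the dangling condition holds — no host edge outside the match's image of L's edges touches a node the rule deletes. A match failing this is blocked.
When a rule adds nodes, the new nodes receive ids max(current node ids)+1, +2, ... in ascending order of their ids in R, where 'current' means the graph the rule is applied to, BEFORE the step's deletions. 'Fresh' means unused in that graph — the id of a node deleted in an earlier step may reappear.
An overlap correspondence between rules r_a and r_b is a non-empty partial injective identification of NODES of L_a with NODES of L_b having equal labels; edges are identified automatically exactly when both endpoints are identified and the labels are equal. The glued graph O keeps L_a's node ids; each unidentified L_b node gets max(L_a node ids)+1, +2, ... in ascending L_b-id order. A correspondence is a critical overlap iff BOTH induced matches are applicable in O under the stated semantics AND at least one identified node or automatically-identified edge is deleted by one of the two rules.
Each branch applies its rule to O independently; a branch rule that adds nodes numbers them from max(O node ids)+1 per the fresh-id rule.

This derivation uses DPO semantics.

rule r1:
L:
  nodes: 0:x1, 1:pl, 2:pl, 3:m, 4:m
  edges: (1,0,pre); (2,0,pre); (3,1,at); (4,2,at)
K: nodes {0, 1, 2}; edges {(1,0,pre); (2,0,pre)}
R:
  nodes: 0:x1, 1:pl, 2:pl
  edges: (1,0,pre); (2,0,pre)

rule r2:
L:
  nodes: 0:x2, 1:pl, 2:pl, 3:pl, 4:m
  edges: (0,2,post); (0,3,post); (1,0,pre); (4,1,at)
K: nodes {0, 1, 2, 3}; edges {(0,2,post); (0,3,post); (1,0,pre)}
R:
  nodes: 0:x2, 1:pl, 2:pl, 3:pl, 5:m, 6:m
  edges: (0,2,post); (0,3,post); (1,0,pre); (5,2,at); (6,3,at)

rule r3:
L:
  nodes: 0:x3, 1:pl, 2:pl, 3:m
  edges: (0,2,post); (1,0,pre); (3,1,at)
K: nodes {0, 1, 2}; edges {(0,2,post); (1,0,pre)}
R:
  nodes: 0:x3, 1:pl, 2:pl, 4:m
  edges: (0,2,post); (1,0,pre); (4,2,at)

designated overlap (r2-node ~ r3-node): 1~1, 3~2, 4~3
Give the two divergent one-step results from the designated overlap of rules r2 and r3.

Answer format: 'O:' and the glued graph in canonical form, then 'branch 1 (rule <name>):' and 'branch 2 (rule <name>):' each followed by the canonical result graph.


O:
nodes: 0:x2, 1:pl, 2:pl, 3:pl, 4:m, 5:x3
edges: (0,2,post); (0,3,post); (1,0,pre); (1,5,pre); (4,1,at); (5,3,post)
branch 1 (rule r2):
nodes: 0:x2, 1:pl, 2:pl, 3:pl, 5:x3, 6:m, 7:m
edges: (0,2,post); (0,3,post); (1,0,pre); (1,5,pre); (5,3,post); (6,2,at); (7,3,at)
branch 2 (rule r3):
nodes: 0:x2, 1:pl, 2:pl, 3:pl, 5:x3, 6:m
edges: (0,2,post); (0,3,post); (1,0,pre); (1,5,pre); (5,3,post); (6,3,at)


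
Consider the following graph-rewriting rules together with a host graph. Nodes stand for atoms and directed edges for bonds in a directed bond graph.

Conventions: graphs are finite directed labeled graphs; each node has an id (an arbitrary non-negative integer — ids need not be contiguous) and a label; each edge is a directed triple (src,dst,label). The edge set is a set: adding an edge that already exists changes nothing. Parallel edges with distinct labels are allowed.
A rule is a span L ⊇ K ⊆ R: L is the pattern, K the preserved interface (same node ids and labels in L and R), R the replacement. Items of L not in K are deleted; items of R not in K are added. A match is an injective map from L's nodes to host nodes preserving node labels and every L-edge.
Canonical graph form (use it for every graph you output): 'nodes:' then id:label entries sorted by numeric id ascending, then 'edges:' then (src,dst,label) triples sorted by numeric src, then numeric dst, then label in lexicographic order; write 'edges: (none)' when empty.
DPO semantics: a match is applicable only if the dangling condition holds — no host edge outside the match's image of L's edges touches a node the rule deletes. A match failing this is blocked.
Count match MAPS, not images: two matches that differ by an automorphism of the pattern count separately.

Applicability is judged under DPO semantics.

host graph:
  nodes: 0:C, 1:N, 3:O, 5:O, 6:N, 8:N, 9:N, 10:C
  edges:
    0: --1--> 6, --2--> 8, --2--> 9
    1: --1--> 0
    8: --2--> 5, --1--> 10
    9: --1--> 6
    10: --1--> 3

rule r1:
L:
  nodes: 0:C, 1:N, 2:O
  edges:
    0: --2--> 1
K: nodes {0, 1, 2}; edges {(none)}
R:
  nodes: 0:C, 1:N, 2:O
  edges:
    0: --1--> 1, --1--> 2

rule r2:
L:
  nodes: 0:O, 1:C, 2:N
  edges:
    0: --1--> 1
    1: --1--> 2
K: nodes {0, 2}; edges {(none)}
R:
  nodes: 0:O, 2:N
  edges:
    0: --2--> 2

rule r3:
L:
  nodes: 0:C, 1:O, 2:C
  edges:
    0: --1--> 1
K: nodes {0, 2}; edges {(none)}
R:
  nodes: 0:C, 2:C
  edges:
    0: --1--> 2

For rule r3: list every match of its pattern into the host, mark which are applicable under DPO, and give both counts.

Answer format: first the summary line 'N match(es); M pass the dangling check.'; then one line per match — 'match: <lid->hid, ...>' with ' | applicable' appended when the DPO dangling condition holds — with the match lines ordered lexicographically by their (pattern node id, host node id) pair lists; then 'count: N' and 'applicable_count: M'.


1 match(es); 1 pass the dangling check.
match: 0->10, 1->3, 2->0 | applicable
count: 1
applicable_count: 1


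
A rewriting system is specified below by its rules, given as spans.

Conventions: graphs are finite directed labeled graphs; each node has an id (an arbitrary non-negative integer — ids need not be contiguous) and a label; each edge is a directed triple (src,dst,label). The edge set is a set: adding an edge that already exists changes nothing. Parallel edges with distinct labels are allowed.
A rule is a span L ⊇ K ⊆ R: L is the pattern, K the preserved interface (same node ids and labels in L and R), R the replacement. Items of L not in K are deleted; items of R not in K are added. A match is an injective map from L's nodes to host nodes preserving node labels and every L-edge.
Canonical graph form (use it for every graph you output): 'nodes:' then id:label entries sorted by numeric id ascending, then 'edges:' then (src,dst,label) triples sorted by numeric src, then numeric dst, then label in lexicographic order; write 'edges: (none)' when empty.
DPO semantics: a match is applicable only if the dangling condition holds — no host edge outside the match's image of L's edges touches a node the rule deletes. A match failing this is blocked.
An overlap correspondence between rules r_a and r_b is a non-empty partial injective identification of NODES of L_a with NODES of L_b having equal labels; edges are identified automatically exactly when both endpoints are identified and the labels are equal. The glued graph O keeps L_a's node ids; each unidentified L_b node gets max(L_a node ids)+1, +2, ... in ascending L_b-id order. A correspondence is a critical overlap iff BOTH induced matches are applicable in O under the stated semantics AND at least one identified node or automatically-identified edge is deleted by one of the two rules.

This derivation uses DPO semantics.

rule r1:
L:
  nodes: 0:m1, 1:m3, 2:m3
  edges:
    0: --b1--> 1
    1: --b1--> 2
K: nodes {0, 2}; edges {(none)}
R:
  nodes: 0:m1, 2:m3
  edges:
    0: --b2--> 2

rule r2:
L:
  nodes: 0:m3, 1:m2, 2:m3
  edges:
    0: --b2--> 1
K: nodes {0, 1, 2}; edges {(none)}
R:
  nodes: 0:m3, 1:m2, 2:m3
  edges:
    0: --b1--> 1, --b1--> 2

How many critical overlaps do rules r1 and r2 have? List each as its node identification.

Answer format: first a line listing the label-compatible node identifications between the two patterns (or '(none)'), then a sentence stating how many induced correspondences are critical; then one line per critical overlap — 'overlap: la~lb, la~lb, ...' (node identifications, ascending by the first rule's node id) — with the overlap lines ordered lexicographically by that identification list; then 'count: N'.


label-compatible node identifications between L(r1) and L(r2): 1~0, 1~2, 2~0, 2~2
2 of the induced correspondences are critical overlaps of r1 and r2.
overlap: 1~2
overlap: 1~2, 2~0
count: 2


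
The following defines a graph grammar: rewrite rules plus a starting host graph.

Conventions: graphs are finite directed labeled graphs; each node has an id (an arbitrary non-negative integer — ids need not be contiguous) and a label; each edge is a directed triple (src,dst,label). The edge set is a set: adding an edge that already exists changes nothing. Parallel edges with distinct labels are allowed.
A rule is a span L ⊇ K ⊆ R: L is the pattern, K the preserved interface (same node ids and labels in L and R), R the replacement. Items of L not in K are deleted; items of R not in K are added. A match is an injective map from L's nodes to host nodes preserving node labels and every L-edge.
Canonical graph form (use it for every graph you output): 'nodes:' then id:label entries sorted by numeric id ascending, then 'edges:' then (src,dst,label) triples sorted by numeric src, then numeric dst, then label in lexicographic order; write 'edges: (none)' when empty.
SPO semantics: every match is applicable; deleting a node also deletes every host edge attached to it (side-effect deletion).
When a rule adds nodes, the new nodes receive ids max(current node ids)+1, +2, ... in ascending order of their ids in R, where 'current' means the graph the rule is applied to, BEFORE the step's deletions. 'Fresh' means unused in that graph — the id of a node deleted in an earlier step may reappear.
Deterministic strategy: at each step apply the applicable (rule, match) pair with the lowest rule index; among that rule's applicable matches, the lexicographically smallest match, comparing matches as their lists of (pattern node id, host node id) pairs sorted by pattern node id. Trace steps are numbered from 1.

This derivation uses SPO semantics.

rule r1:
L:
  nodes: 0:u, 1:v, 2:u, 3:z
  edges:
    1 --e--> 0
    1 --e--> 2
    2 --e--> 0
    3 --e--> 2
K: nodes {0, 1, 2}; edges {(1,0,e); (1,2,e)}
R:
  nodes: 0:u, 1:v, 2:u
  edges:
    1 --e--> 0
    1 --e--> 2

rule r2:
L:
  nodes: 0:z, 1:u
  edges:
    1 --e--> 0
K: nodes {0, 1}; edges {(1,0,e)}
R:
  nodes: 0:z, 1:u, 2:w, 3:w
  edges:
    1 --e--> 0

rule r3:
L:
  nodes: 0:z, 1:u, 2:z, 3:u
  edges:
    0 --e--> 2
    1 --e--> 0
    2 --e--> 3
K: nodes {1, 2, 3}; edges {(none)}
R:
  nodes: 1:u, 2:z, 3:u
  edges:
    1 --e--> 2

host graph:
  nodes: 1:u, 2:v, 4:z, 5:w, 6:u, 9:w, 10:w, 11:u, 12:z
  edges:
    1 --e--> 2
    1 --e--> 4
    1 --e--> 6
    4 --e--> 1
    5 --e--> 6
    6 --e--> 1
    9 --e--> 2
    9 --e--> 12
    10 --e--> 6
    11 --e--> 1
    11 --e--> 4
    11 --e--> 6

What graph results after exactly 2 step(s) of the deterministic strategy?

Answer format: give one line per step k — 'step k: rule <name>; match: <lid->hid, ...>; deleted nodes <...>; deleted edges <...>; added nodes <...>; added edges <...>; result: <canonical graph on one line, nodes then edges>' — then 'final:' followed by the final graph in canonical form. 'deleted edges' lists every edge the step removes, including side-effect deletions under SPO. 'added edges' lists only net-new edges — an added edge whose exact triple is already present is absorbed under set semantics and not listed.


step 1: rule r2; match: 0->4, 1->1; deleted nodes (none); deleted edges (none); added nodes 13, 14; added edges (none); result: nodes: 1:u, 2:v, 4:z, 5:w, 6:u, 9:w, 10:w, 11:u, 12:z, 13:w, 14:w edges: (1,2,e); (1,4,e); (1,6,e); (4,1,e); (5,6,e); (6,1,e); (9,2,e); (9,12,e); (10,6,e); (11,1,e); (11,4,e); (11,6,e)
step 2: rule r2; match: 0->4, 1->1; deleted nodes (none); deleted edges (none); added nodes 15, 16; added edges (none); result: nodes: 1:u, 2:v, 4:z, 5:w, 6:u, 9:w, 10:w, 11:u, 12:z, 13:w, 14:w, 15:w, 16:w edges: (1,2,e); (1,4,e); (1,6,e); (4,1,e); (5,6,e); (6,1,e); (9,2,e); (9,12,e); (10,6,e); (11,1,e); (11,4,e); (11,6,e)
final:
nodes: 1:u, 2:v, 4:z, 5:w, 6:u, 9:w, 10:w, 11:u, 12:z, 13:w, 14:w, 15:w, 16:w
edges: (1,2,e); (1,4,e); (1,6,e); (4,1,e); (5,6,e); (6,1,e); (9,2,e); (9,12,e); (10,6,e); (11,1,e); (11,4,e); (11,6,e)


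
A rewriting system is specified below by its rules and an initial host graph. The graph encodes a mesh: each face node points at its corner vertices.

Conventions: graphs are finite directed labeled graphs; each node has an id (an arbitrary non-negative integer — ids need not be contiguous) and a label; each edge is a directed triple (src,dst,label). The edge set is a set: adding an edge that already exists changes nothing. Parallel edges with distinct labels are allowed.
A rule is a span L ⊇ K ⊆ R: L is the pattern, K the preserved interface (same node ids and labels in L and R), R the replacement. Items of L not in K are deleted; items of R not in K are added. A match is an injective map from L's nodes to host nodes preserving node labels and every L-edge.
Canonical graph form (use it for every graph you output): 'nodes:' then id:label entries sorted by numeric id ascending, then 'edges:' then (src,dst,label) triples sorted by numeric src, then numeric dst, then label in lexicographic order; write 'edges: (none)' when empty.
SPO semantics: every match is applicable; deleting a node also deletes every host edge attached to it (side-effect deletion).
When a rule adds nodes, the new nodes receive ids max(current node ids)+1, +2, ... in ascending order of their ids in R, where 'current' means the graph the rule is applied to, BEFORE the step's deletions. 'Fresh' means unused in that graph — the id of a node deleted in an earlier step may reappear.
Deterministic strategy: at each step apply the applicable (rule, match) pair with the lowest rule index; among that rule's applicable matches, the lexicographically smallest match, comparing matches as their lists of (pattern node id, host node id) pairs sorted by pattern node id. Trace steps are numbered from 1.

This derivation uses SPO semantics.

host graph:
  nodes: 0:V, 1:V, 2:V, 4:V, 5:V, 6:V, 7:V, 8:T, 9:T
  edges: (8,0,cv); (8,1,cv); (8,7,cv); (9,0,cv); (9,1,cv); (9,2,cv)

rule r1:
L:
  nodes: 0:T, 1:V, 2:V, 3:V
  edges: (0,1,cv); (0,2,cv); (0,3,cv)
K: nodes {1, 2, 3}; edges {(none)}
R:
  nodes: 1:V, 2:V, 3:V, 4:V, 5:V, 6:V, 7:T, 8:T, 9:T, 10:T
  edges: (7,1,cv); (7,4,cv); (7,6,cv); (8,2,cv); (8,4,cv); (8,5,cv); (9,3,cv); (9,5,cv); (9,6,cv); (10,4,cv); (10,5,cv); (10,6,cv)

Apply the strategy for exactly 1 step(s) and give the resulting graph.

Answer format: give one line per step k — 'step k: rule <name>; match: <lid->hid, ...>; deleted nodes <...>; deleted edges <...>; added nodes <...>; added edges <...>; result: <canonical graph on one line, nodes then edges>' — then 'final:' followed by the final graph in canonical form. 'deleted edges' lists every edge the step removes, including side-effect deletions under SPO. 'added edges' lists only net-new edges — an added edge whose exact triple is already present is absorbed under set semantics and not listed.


step 1: rule r1; match: 0->8, 1->0, 2->1, 3->7; deleted nodes 8; deleted edges (8,0,cv); (8,1,cv); (8,7,cv); added nodes 10, 11, 12, 13, 14, 15, 16; added edges (13,0,cv); (13,10,cv); (13,12,cv); (14,1,cv); (14,10,cv); (14,11,cv); (15,7,cv); (15,11,cv); (15,12,cv); (16,10,cv); (16,11,cv); (16,12,cv); result: nodes: 0:V, 1:V, 2:V, 4:V, 5:V, 6:V, 7:V, 9:T, 10:V, 11:V, 12:V, 13:T, 14:T, 15:T, 16:T edges: (9,0,cv); (9,1,cv); (9,2,cv); (13,0,cv); (13,10,cv); (13,12,cv); (14,1,cv); (14,10,cv); (14,11,cv); (15,7,cv); (15,11,cv); (15,12,cv); (16,10,cv); (16,11,cv); (16,12,cv)
final:
nodes: 0:V, 1:V, 2:V, 4:V, 5:V, 6:V, 7:V, 9:T, 10:V, 11:V, 12:V, 13:T, 14:T, 15:T, 16:T
edges: (9,0,cv); (9,1,cv); (9,2,cv); (13,0,cv); (13,10,cv); (13,12,cv); (14,1,cv); (14,10,cv); (14,11,cv); (15,7,cv); (15,11,cv); (15,12,cv); (16,10,cv); (16,11,cv); (16,12,cv)


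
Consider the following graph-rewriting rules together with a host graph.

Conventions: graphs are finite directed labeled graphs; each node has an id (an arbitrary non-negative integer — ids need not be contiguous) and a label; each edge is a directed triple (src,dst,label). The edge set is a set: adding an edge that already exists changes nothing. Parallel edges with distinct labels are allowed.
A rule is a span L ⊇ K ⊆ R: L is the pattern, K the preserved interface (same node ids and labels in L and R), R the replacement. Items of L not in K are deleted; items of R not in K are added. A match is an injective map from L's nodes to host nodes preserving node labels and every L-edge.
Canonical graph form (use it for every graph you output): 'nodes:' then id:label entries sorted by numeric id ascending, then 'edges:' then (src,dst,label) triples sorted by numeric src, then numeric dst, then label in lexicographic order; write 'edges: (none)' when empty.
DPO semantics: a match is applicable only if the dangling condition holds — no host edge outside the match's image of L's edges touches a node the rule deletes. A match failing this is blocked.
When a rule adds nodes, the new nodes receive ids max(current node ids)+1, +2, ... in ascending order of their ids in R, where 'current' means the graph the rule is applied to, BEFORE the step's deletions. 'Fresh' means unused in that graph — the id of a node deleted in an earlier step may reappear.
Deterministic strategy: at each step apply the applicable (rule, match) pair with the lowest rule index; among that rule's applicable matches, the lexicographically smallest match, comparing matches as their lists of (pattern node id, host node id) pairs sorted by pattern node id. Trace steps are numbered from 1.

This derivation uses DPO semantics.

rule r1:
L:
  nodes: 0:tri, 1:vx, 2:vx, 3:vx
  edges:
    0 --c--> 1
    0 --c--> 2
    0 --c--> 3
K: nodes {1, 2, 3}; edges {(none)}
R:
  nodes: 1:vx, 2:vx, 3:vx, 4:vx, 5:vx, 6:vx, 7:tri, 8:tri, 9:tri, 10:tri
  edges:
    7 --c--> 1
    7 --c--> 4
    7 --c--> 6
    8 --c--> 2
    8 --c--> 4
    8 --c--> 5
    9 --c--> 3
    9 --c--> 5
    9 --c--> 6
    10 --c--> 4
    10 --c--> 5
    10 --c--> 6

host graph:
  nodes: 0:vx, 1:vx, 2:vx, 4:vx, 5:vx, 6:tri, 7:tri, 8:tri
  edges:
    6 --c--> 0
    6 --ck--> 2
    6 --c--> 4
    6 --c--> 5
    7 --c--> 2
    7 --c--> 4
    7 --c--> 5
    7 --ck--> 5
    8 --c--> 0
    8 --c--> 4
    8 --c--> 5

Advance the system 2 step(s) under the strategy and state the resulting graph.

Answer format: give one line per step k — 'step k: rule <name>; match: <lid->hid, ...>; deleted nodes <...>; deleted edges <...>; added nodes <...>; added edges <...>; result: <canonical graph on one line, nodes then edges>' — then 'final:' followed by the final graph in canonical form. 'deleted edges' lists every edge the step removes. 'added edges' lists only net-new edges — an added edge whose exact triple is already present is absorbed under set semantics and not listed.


step 1: rule r1; match: 0->8, 1->0, 2->4, 3->5; deleted nodes 8; deleted edges (8,0,c); (8,4,c); (8,5,c); added nodes 9, 10, 11, 12, 13, 14, 15; added edges (12,0,c); (12,9,c); (12,11,c); (13,4,c); (13,9,c); (13,10,c); (14,5,c); (14,10,c); (14,11,c); (15,9,c); (15,10,c); (15,11,c); result: nodes: 0:vx, 1:vx, 2:vx, 4:vx, 5:vx, 6:tri, 7:tri, 9:vx, 10:vx, 11:vx, 12:tri, 13:tri, 14:tri, 15:tri edges: (6,0,c); (6,2,ck); (6,4,c); (6,5,c); (7,2,c); (7,4,c); (7,5,c); (7,5,ck); (12,0,c); (12,9,c); (12,11,c); (13,4,c); (13,9,c); (13,10,c); (14,5,c); (14,10,c); (14,11,c); (15,9,c); (15,10,c); (15,11,c)
step 2: rule r1; match: 0->12, 1->0, 2->9, 3->11; deleted nodes 12; deleted edges (12,0,c); (12,9,c); (12,11,c); added nodes 16, 17, 18, 19, 20, 21, 22; added edges (19,0,c); (19,16,c); (19,18,c); (20,9,c); (20,16,c); (20,17,c); (21,11,c); (21,17,c); (21,18,c); (22,16,c); (22,17,c); (22,18,c); result: nodes: 0:vx, 1:vx, 2:vx, 4:vx, 5:vx, 6:tri, 7:tri, 9:vx, 10:vx, 11:vx, 13:tri, 14:tri, 15:tri, 16:vx, 17:vx, 18:vx, 19:tri, 20:tri, 21:tri, 22:tri edges: (6,0,c); (6,2,ck); (6,4,c); (6,5,c); (7,2,c); (7,4,c); (7,5,c); (7,5,ck); (13,4,c); (13,9,c); (13,10,c); (14,5,c); (14,10,c); (14,11,c); (15,9,c); (15,10,c); (15,11,c); (19,0,c); (19,16,c); (19,18,c); (20,9,c); (20,16,c); (20,17,c); (21,11,c); (21,17,c); (21,18,c); (22,16,c); (22,17,c); (22,18,c)
final:
nodes: 0:vx, 1:vx, 2:vx, 4:vx, 5:vx, 6:tri, 7:tri, 9:vx, 10:vx, 11:vx, 13:tri, 14:tri, 15:tri, 16:vx, 17:vx, 18:vx, 19:tri, 20:tri, 21:tri, 22:tri
edges: (6,0,c); (6,2,ck); (6,4,c); (6,5,c); (7,2,c); (7,4,c); (7,5,c); (7,5,ck); (13,4,c); (13,9,c); (13,10,c); (14,5,c); (14,10,c); (14,11,c); (15,9,c); (15,10,c); (15,11,c); (19,0,c); (19,16,c); (19,18,c); (20,9,c); (20,16,c); (20,17,c); (21,11,c); (21,17,c); (21,18,c); (22,16,c); (22,17,c); (22,18,c)


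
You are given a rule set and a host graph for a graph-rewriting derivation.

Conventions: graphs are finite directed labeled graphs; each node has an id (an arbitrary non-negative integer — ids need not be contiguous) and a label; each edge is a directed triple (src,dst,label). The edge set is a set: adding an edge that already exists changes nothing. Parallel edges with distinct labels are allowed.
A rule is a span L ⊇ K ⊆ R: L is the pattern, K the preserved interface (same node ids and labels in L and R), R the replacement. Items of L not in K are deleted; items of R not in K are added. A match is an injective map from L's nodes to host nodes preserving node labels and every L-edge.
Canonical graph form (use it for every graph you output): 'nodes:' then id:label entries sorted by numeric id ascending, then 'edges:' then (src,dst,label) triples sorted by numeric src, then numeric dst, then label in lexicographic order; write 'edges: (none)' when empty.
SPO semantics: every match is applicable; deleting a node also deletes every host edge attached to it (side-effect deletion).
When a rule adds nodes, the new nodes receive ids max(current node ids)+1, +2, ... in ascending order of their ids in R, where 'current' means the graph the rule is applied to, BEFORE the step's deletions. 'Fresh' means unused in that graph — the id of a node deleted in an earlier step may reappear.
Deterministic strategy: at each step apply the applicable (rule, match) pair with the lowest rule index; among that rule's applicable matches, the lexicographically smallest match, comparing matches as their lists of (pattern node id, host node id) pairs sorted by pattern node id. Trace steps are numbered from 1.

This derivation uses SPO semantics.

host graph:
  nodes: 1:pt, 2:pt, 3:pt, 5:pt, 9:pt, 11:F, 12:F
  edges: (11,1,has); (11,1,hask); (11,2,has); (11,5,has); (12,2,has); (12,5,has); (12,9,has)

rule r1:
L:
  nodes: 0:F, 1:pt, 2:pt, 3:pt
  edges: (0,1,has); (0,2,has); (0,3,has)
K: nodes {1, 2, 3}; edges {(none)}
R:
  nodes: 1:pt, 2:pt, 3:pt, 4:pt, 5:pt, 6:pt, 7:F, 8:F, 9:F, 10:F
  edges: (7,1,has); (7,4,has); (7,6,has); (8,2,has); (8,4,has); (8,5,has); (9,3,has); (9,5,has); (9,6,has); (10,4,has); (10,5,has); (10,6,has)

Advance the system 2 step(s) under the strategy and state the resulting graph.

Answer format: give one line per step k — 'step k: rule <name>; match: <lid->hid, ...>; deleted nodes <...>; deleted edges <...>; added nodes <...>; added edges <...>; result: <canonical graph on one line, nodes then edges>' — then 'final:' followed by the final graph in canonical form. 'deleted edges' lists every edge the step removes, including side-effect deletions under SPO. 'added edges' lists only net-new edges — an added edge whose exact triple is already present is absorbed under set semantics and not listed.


step 1: rule r1; match: 0->11, 1->1, 2->2, 3->5; deleted nodes 11; deleted edges (11,1,has); (11,1,hask); (11,2,has); (11,5,has); added nodes 13, 14, 15, 16, 17, 18, 19; added edges (16,1,has); (16,13,has); (16,15,has); (17,2,has); (17,13,has); (17,14,has); (18,5,has); (18,14,has); (18,15,has); (19,13,has); (19,14,has); (19,15,has); result: nodes: 1:pt, 2:pt, 3:pt, 5:pt, 9:pt, 12:F, 13:pt, 14:pt, 15:pt, 16:F, 17:F, 18:F, 19:F edges: (12,2,has); (12,5,has); (12,9,has); (16,1,has); (16,13,has); (16,15,has); (17,2,has); (17,13,has); (17,14,has); (18,5,has); (18,14,has); (18,15,has); (19,13,has); (19,14,has); (19,15,has)
step 2: rule r1; match: 0->12, 1->2, 2->5, 3->9; deleted nodes 12; deleted edges (12,2,has); (12,5,has); (12,9,has); added nodes 20, 21, 22, 23, 24, 25, 26; added edges (23,2,has); (23,20,has); (23,22,has); (24,5,has); (24,20,has); (24,21,has); (25,9,has); (25,21,has); (25,22,has); (26,20,has); (26,21,has); (26,22,has); result: nodes: 1:pt, 2:pt, 3:pt, 5:pt, 9:pt, 13:pt, 14:pt, 15:pt, 16:F, 17:F, 18:F, 19:F, 20:pt, 21:pt, 22:pt, 23:F, 24:F, 25:F, 26:F edges: (16,1,has); (16,13,has); (16,15,has); (17,2,has); (17,13,has); (17,14,has); (18,5,has); (18,14,has); (18,15,has); (19,13,has); (19,14,has); (19,15,has); (23,2,has); (23,20,has); (23,22,has); (24,5,has); (24,20,has); (24,21,has); (25,9,has); (25,21,has); (25,22,has); (26,20,has); (26,21,has); (26,22,has)
final:
nodes: 1:pt, 2:pt, 3:pt, 5:pt, 9:pt, 13:pt, 14:pt, 15:pt, 16:F, 17:F, 18:F, 19:F, 20:pt, 21:pt, 22:pt, 23:F, 24:F, 25:F, 26:F
edges: (16,1,has); (16,13,has); (16,15,has); (17,2,has); (17,13,has); (17,14,has); (18,5,has); (18,14,has); (18,15,has); (19,13,has); (19,14,has); (19,15,has); (23,2,has); (23,20,has); (23,22,has); (24,5,has); (24,20,has); (24,21,has); (25,9,has); (25,21,has); (25,22,has); (26,20,has); (26,21,has); (26,22,has)
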